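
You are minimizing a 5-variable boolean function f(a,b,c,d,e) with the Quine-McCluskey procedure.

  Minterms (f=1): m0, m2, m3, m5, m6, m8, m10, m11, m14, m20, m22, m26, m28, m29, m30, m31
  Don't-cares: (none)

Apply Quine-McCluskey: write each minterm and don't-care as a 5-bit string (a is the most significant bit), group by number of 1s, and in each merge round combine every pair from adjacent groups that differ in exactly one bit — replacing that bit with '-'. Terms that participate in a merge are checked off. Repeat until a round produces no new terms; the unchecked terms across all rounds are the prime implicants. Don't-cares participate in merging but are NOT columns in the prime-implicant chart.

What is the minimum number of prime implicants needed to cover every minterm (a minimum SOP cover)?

7

size-2^0 implicants → 00000(✓)  00010(✓)  00011(✓)  00101  00110(✓)  01000(✓)  01010(✓)  01011(✓)  01110(✓)  10100(✓)  10110(✓)  11010(✓)  11100(✓)  11101(✓)  11110(✓)  11111(✓)
size-2^1 implicants → -0110(✓)  -1010(✓)  -1110(✓)  0-000(✓)  0-010(✓)  0-011(✓)  0-110(✓)  00-10(✓)  000-0(✓)  0001-(✓)  01-10(✓)  010-0(✓)  0101-(✓)  1-100(✓)  1-110(✓)  101-0(✓)  11-10(✓)  111-0(✓)  111-1(✓)  1110-(✓)  1111-(✓)
size-2^2 implicants → --110  -1-10  0--10  0-0-0  0-01-  1-1-0  111--
Unchecked terms (primes): --110, -1-10, 0--10, 0-0-0, 0-01-, 00101, 1-1-0, 111--
Minterm coverage:
  m0 ⊆ 0-0-0 [E]
  m2 ⊆ 0--10,0-0-0,0-01-
  m3 ⊆ 0-01- [E]
  m5 ⊆ 00101 [E]
  m6 ⊆ --110,0--10
  m8 ⊆ 0-0-0 [E]
  m10 ⊆ -1-10,0--10,0-0-0,0-01-
  m11 ⊆ 0-01- [E]
  m14 ⊆ --110,-1-10,0--10
  m20 ⊆ 1-1-0 [E]
  m22 ⊆ --110,1-1-0
  m26 ⊆ -1-10 [E]
  m28 ⊆ 1-1-0,111--
  m29 ⊆ 111-- [E]
  m30 ⊆ --110,-1-10,1-1-0,111--
  m31 ⊆ 111-- [E]
E = {-1-10, 0-0-0, 0-01-, 00101, 1-1-0, 111--}
Petrick residual → --110
Cover = cde' + bde' + a'c'e' + a'c'd + a'b'cd'e + ace' + abc  |cover|=7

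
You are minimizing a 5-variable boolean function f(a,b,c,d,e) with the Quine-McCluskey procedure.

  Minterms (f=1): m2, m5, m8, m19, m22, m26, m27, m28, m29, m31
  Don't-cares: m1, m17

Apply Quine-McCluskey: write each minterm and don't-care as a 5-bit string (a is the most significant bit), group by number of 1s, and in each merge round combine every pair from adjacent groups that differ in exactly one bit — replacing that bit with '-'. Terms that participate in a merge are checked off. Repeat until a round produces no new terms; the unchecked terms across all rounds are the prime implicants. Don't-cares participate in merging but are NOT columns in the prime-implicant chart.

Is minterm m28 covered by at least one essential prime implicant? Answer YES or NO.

YES

Round 0: 00001✓ 00010 00101✓ 01000 10001✓ 10011✓ 10110 11010✓ 11011✓ 11100✓ 11101✓ 11111✓
Round 1: -0001 00-01 1-011 100-1 11-11 1101- 111-1 1110-
PIs = {-0001, 00-01, 00010, 01000, 1-011, 100-1, 10110, 11-11, 1101-, 111-1, 1110-}
Coverage chart:
  m2: 00010 ←essential
  m5: 00-01 ←essential
  m8: 01000 ←essential
  m19: 1-011,100-1
  m22: 10110 ←essential
  m26: 1101- ←essential
  m27: 1-011,11-11,1101-
  m28: 1110- ←essential
  m29: 111-1,1110-
  m31: 11-11,111-1
Essential: 00-01, 00010, 01000, 10110, 1101-, 1110-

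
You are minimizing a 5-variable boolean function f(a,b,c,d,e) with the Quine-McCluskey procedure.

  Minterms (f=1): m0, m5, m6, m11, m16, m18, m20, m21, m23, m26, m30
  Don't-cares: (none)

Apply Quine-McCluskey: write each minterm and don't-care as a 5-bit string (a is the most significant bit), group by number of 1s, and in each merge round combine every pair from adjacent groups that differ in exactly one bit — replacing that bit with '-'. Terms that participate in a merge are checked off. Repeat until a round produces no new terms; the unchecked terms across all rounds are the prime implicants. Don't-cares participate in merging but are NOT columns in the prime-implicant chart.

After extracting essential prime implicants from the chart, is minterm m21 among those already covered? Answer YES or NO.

YES

size-2^0 implicants → 00000(✓)  00101(✓)  00110  01011  10000(✓)  10010(✓)  10100(✓)  10101(✓)  10111(✓)  11010(✓)  11110(✓)
size-2^1 implicants → -0000  -0101  1-010  10-00  100-0  101-1  1010-  11-10
Unchecked terms (primes): -0000, -0101, 00110, 01011, 1-010, 10-00, 100-0, 101-1, 1010-, 11-10
Minterm coverage:
  m0 ⊆ -0000 [E]
  m5 ⊆ -0101 [E]
  m6 ⊆ 00110 [E]
  m11 ⊆ 01011 [E]
  m16 ⊆ -0000,10-00,100-0
  m18 ⊆ 1-010,100-0
  m20 ⊆ 10-00,1010-
  m21 ⊆ -0101,101-1,1010-
  m23 ⊆ 101-1 [E]
  m26 ⊆ 1-010,11-10
  m30 ⊆ 11-10 [E]
E = {-0000, -0101, 00110, 01011, 101-1, 11-10}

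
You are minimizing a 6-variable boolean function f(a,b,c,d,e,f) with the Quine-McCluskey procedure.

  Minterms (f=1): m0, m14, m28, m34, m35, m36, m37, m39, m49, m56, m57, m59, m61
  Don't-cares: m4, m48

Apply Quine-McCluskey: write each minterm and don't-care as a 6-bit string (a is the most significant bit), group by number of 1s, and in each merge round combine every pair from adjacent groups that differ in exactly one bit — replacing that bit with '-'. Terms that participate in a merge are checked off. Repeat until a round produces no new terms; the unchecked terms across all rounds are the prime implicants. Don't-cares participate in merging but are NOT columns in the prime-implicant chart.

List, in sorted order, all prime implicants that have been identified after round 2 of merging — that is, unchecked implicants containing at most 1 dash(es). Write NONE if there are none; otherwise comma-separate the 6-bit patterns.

size-2^0 implicants → 000000(✓)  000100(✓)  001110  011100  100010(✓)  100011(✓)  100100(✓)  100101(✓)  100111(✓)  110000(✓)  110001(✓)  111000(✓)  111001(✓)  111011(✓)  111101(✓)
size-2^1 implicants → -00100  000-00  100-11  10001-  1001-1  10010-  11-000(✓)  11-001(✓)  11000-(✓)  111-01  1110-1  11100-(✓)
size-2^2 implicants → 11-00-
Unchecked terms (primes): -00100, 000-00, 001110, 011100, 100-11, 10001-, 1001-1, 10010-, 11-00-, 111-01, 1110-1

-00100, 000-00, 001110, 011100, 100-11, 10001-, 1001-1, 10010-, 111-01, 1110-1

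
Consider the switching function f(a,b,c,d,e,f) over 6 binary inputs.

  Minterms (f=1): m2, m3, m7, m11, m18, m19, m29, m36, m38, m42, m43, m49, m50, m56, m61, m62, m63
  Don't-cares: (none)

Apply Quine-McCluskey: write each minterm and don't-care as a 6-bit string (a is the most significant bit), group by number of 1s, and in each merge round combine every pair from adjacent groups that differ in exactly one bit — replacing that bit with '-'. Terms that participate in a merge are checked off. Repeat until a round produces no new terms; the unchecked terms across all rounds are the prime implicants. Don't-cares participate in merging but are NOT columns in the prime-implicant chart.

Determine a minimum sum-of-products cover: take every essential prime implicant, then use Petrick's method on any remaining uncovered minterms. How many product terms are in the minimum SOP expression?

size-2^0 implicants → 000010(✓)  000011(✓)  000111(✓)  001011(✓)  010010(✓)  010011(✓)  011101(✓)  100100(✓)  100110(✓)  101010(✓)  101011(✓)  110001  110010(✓)  111000  111101(✓)  111110(✓)  111111(✓)
size-2^1 implicants → -01011  -10010  -11101  0-0010(✓)  0-0011(✓)  00-011  000-11  00001-(✓)  01001-(✓)  1001-0  10101-  1111-1  11111-
size-2^2 implicants → 0-001-
Unchecked terms (primes): -01011, -10010, -11101, 0-001-, 00-011, 000-11, 1001-0, 10101-, 110001, 111000, 1111-1, 11111-
Minterm coverage:
  m2 ⊆ 0-001- [E]
  m3 ⊆ 0-001-,00-011,000-11
  m7 ⊆ 000-11 [E]
  m11 ⊆ -01011,00-011
  m18 ⊆ -10010,0-001-
  m19 ⊆ 0-001- [E]
  m29 ⊆ -11101 [E]
  m36 ⊆ 1001-0 [E]
  m38 ⊆ 1001-0 [E]
  m42 ⊆ 10101- [E]
  m43 ⊆ -01011,10101-
  m49 ⊆ 110001 [E]
  m50 ⊆ -10010 [E]
  m56 ⊆ 111000 [E]
  m61 ⊆ -11101,1111-1
  m62 ⊆ 11111- [E]
  m63 ⊆ 1111-1,11111-
E = {-10010, -11101, 0-001-, 000-11, 1001-0, 10101-, 110001, 111000, 11111-}
Petrick residual → -01011
Cover = b'cd'ef + bc'd'ef' + bcde'f + a'c'd'e + a'b'c'ef + ab'c'df' + ab'cd'e + abc'd'e'f + abcd'e'f' + abcde  |cover|=10

10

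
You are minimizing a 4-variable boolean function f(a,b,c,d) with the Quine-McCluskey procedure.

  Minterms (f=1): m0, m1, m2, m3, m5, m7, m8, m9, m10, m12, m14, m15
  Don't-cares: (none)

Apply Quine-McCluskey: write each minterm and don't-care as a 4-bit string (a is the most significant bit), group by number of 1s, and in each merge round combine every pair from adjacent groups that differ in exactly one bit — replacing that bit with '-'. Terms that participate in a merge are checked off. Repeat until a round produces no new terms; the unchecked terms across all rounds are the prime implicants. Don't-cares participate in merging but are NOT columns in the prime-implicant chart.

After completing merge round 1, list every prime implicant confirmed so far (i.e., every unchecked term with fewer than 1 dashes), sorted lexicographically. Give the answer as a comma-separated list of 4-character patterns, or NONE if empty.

NONE

[col 0] 0000*, 0001*, 0010*, 0011*, 0101*, 0111*, 1000*, 1001*, 1010*, 1100*, 1110*, 1111*
[col 1] -000*, -001*, -010*, -111, 0-01*, 0-11*, 00-0*, 00-1*, 000-*, 001-*, 01-1*, 1-00*, 1-10*, 10-0*, 100-*, 11-0*, 111-
[col 2] -0-0, -00-, 0--1, 00--, 1--0
Prime implicants: -0-0, -00-, -111, 0--1, 00--, 1--0, 111-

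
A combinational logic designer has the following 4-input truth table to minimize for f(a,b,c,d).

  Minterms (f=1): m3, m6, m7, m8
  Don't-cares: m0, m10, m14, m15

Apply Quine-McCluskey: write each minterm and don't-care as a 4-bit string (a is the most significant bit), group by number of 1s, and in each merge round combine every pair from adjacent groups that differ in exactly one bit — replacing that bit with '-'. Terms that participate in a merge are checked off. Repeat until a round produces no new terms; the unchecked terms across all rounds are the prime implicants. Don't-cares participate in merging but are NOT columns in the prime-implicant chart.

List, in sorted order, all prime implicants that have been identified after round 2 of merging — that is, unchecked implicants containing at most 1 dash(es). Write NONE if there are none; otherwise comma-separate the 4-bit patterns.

-000, 0-11, 1-10, 10-0

Round 0: 0000✓ 0011✓ 0110✓ 0111✓ 1000✓ 1010✓ 1110✓ 1111✓
Round 1: -000 -110✓ -111✓ 0-11 011-✓ 1-10 10-0 111-✓
Round 2: -11-
PIs = {-000, -11-, 0-11, 1-10, 10-0}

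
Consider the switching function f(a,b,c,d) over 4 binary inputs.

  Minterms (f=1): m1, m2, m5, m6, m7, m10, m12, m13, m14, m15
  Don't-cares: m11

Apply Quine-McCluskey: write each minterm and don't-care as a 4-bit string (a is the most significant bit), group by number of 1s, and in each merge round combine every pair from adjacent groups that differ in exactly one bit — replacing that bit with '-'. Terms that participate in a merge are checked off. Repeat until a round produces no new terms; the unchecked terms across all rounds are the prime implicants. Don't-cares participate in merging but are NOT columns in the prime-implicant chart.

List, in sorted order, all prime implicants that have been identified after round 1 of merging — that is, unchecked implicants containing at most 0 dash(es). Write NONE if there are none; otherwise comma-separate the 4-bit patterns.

NONE

size-2^0 implicants → 0001(✓)  0010(✓)  0101(✓)  0110(✓)  0111(✓)  1010(✓)  1011(✓)  1100(✓)  1101(✓)  1110(✓)  1111(✓)
size-2^1 implicants → -010(✓)  -101(✓)  -110(✓)  -111(✓)  0-01  0-10(✓)  01-1(✓)  011-(✓)  1-10(✓)  1-11(✓)  101-(✓)  11-0(✓)  11-1(✓)  110-(✓)  111-(✓)
size-2^2 implicants → --10  -1-1  -11-  1-1-  11--
Unchecked terms (primes): --10, -1-1, -11-, 0-01, 1-1-, 11--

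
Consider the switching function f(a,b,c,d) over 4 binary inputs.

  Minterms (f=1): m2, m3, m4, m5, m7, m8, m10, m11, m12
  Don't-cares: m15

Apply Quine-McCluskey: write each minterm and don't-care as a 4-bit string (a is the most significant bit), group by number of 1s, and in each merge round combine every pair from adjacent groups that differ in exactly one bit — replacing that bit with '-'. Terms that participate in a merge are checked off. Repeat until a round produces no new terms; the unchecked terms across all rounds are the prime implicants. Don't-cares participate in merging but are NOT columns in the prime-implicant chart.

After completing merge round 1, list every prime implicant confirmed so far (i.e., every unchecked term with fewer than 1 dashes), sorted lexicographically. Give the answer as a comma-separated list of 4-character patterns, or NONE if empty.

Round 0: 0010✓ 0011✓ 0100✓ 0101✓ 0111✓ 1000✓ 1010✓ 1011✓ 1100✓ 1111✓
Round 1: -010✓ -011✓ -100 -111✓ 0-11✓ 001-✓ 01-1 010- 1-00 1-11✓ 10-0 101-✓
Round 2: --11 -01-
PIs = {--11, -01-, -100, 01-1, 010-, 1-00, 10-0}

NONE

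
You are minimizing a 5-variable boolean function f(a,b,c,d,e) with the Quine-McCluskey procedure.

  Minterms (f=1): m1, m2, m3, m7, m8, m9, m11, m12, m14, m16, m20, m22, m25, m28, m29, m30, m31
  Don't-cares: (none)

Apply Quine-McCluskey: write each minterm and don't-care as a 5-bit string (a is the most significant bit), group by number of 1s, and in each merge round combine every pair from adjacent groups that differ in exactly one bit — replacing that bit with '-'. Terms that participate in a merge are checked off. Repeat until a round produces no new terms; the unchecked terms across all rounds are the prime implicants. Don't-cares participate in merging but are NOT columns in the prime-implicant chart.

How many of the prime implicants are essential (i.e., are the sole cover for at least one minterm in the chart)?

7

[col 0] 00001*, 00010*, 00011*, 00111*, 01000*, 01001*, 01011*, 01100*, 01110*, 10000*, 10100*, 10110*, 11001*, 11100*, 11101*, 11110*, 11111*
[col 1] -1001, -1100*, -1110*, 0-001*, 0-011*, 00-11, 000-1*, 0001-, 01-00, 010-1*, 0100-, 011-0*, 1-100*, 1-110*, 10-00, 101-0*, 11-01, 111-0*, 111-1*, 1110-*, 1111-*
[col 2] -11-0, 0-0-1, 1-1-0, 111--
Prime implicants: -1001, -11-0, 0-0-1, 00-11, 0001-, 01-00, 0100-, 1-1-0, 10-00, 11-01, 111--
PI chart (minterm → PIs covering it):
  1 | 0-0-1  (sole → essential)
  2 | 0001-  (sole → essential)
  3 | 0-0-1,00-11,0001-
  7 | 00-11  (sole → essential)
  8 | 01-00,0100-
  9 | -1001,0-0-1,0100-
  11 | 0-0-1  (sole → essential)
  12 | -11-0,01-00
  14 | -11-0  (sole → essential)
  16 | 10-00  (sole → essential)
  20 | 1-1-0,10-00
  22 | 1-1-0  (sole → essential)
  25 | -1001,11-01
  28 | -11-0,1-1-0,111--
  29 | 11-01,111--
  30 | -11-0,1-1-0,111--
  31 | 111--  (sole → essential)
Essential prime implicants: -11-0, 0-0-1, 00-11, 0001-, 1-1-0, 10-00, 111--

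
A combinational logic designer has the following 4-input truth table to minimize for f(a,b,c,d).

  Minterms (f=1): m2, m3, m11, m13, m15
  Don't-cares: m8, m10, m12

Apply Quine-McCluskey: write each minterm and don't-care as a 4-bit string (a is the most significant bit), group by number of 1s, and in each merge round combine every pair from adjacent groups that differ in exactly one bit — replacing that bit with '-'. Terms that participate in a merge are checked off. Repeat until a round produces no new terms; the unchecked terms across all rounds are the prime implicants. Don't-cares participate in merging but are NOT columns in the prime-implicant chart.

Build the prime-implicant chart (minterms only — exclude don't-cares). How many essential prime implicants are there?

Round 0: 0010✓ 0011✓ 1000✓ 1010✓ 1011✓ 1100✓ 1101✓ 1111✓
Round 1: -010✓ -011✓ 001-✓ 1-00 1-11 10-0 101-✓ 11-1 110-
Round 2: -01-
PIs = {-01-, 1-00, 1-11, 10-0, 11-1, 110-}
Coverage chart:
  m2: -01- ←essential
  m3: -01- ←essential
  m11: -01-,1-11
  m13: 11-1,110-
  m15: 1-11,11-1
Essential: -01-

1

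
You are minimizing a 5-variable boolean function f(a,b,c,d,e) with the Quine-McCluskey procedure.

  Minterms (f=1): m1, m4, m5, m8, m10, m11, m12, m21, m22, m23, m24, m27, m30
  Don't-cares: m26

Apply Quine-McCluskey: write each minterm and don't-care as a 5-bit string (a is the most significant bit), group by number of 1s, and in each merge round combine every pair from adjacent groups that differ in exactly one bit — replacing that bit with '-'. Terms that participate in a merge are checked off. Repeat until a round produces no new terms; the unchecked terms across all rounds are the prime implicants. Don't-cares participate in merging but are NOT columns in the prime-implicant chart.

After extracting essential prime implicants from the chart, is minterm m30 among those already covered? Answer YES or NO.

NO

[col 0] 00001*, 00100*, 00101*, 01000*, 01010*, 01011*, 01100*, 10101*, 10110*, 10111*, 11000*, 11010*, 11011*, 11110*
[col 1] -0101, -1000*, -1010*, -1011*, 0-100, 00-01, 0010-, 01-00, 010-0*, 0101-*, 1-110, 101-1, 1011-, 11-10, 110-0*, 1101-*
[col 2] -10-0, -101-
Prime implicants: -0101, -10-0, -101-, 0-100, 00-01, 0010-, 01-00, 1-110, 101-1, 1011-, 11-10
PI chart (minterm → PIs covering it):
  1 | 00-01  (sole → essential)
  4 | 0-100,0010-
  5 | -0101,00-01,0010-
  8 | -10-0,01-00
  10 | -10-0,-101-
  11 | -101-  (sole → essential)
  12 | 0-100,01-00
  21 | -0101,101-1
  22 | 1-110,1011-
  23 | 101-1,1011-
  24 | -10-0  (sole → essential)
  27 | -101-  (sole → essential)
  30 | 1-110,11-10
Essential prime implicants: -10-0, -101-, 00-01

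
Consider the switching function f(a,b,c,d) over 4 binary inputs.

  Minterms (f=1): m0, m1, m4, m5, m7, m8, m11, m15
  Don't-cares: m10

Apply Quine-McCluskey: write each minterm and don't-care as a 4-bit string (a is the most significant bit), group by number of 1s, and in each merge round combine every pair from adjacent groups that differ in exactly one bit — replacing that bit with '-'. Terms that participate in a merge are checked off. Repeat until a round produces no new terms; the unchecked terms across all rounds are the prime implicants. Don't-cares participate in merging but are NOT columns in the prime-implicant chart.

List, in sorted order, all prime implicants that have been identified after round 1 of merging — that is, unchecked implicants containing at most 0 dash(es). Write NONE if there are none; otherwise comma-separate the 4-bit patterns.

size-2^0 implicants → 0000(✓)  0001(✓)  0100(✓)  0101(✓)  0111(✓)  1000(✓)  1010(✓)  1011(✓)  1111(✓)
size-2^1 implicants → -000  -111  0-00(✓)  0-01(✓)  000-(✓)  01-1  010-(✓)  1-11  10-0  101-
size-2^2 implicants → 0-0-
Unchecked terms (primes): -000, -111, 0-0-, 01-1, 1-11, 10-0, 101-

NONE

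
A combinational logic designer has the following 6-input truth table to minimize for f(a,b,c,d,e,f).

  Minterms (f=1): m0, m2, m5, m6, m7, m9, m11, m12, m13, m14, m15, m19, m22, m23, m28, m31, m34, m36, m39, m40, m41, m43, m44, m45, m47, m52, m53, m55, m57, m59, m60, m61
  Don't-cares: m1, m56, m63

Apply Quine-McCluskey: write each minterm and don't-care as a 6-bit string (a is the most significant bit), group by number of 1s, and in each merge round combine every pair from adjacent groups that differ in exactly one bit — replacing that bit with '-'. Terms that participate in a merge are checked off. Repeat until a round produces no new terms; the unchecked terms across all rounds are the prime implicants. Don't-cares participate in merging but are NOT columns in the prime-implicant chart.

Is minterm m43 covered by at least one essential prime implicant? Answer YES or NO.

size-2^0 implicants → 000000(✓)  000001(✓)  000010(✓)  000101(✓)  000110(✓)  000111(✓)  001001(✓)  001011(✓)  001100(✓)  001101(✓)  001110(✓)  001111(✓)  010011(✓)  010110(✓)  010111(✓)  011100(✓)  011111(✓)  100010(✓)  100100(✓)  100111(✓)  101000(✓)  101001(✓)  101011(✓)  101100(✓)  101101(✓)  101111(✓)  110100(✓)  110101(✓)  110111(✓)  111000(✓)  111001(✓)  111011(✓)  111100(✓)  111101(✓)  111111(✓)
size-2^1 implicants → -00010  -00111(✓)  -01001(✓)  -01011(✓)  -01100(✓)  -01101(✓)  -01111(✓)  -10111(✓)  -11100(✓)  -11111(✓)  0-0110(✓)  0-0111(✓)  0-1100(✓)  0-1111(✓)  00-001(✓)  00-101(✓)  00-110(✓)  00-111(✓)  000-01(✓)  000-10  0000-0  00000-  0001-1(✓)  00011-(✓)  001-01(✓)  001-11(✓)  0010-1(✓)  0011-0(✓)  0011-1(✓)  00110-(✓)  00111-(✓)  01-111(✓)  010-11  01011-(✓)  1-0100(✓)  1-0111(✓)  1-1000(✓)  1-1001(✓)  1-1011(✓)  1-1100(✓)  1-1101(✓)  1-1111(✓)  10-100(✓)  10-111(✓)  101-00(✓)  101-01(✓)  101-11(✓)  1010-1(✓)  10100-(✓)  1011-1(✓)  10110-(✓)  11-100(✓)  11-101(✓)  11-111(✓)  1101-1(✓)  11010-(✓)  111-00(✓)  111-01(✓)  111-11(✓)  1110-1(✓)  11100-(✓)  1111-1(✓)  11110-(✓)
size-2^2 implicants → --0111(✓)  --1100  --1111(✓)  -0-111(✓)  -01-01(✓)  -01-11(✓)  -010-1(✓)  -011-1(✓)  -0110-  -1-111(✓)  0--111(✓)  0-011-  00--01  00-1-1  00-11-  001--1(✓)  0011--  1--100  1--111(✓)  1-1-00(✓)  1-1-01(✓)  1-1-11(✓)  1-10-1(✓)  1-100-(✓)  1-11-1(✓)  1-110-(✓)  101--1(✓)  101-0-(✓)  11-1-1  11-10-  111--1(✓)  111-0-(✓)
size-2^3 implicants → ---111  -01--1  1-1--1  1-1-0-
Unchecked terms (primes): ---111, --1100, -00010, -01--1, -0110-, 0-011-, 00--01, 00-1-1, 00-11-, 000-10, 0000-0, 00000-, 0011--, 010-11, 1--100, 1-1--1, 1-1-0-, 11-1-1, 11-10-
Minterm coverage:
  m0 ⊆ 0000-0,00000-
  m2 ⊆ -00010,000-10,0000-0
  m5 ⊆ 00--01,00-1-1
  m6 ⊆ 0-011-,00-11-,000-10
  m7 ⊆ ---111,0-011-,00-1-1,00-11-
  m9 ⊆ -01--1,00--01
  m11 ⊆ -01--1 [E]
  m12 ⊆ --1100,-0110-,0011--
  m13 ⊆ -01--1,-0110-,00--01,00-1-1,0011--
  m14 ⊆ 00-11-,0011--
  m15 ⊆ ---111,-01--1,00-1-1,00-11-,0011--
  m19 ⊆ 010-11 [E]
  m22 ⊆ 0-011- [E]
  m23 ⊆ ---111,0-011-,010-11
  m28 ⊆ --1100 [E]
  m31 ⊆ ---111 [E]
  m34 ⊆ -00010 [E]
  m36 ⊆ 1--100 [E]
  m39 ⊆ ---111 [E]
  m40 ⊆ 1-1-0- [E]
  m41 ⊆ -01--1,1-1--1,1-1-0-
  m43 ⊆ -01--1,1-1--1
  m44 ⊆ --1100,-0110-,1--100,1-1-0-
  m45 ⊆ -01--1,-0110-,1-1--1,1-1-0-
  m47 ⊆ ---111,-01--1,1-1--1
  m52 ⊆ 1--100,11-10-
  m53 ⊆ 11-1-1,11-10-
  m55 ⊆ ---111,11-1-1
  m57 ⊆ 1-1--1,1-1-0-
  m59 ⊆ 1-1--1 [E]
  m60 ⊆ --1100,1--100,1-1-0-,11-10-
  m61 ⊆ 1-1--1,1-1-0-,11-1-1,11-10-
E = {---111, --1100, -00010, -01--1, 0-011-, 010-11, 1--100, 1-1--1, 1-1-0-}

YES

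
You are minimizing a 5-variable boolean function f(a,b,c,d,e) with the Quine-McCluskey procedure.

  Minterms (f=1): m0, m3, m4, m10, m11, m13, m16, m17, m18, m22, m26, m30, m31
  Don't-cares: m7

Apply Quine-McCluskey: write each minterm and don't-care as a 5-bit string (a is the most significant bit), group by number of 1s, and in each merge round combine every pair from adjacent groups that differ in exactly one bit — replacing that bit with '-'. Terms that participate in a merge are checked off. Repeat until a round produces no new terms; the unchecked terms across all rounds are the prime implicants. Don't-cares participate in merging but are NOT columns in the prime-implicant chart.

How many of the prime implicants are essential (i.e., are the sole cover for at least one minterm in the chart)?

5

Round 0: 00000✓ 00011✓ 00100✓ 00111✓ 01010✓ 01011✓ 01101 10000✓ 10001✓ 10010✓ 10110✓ 11010✓ 11110✓ 11111✓
Round 1: -0000 -1010 0-011 00-00 00-11 0101- 1-010✓ 1-110✓ 10-10✓ 100-0 1000- 11-10✓ 1111-
Round 2: 1--10
PIs = {-0000, -1010, 0-011, 00-00, 00-11, 0101-, 01101, 1--10, 100-0, 1000-, 1111-}
Coverage chart:
  m0: -0000,00-00
  m3: 0-011,00-11
  m4: 00-00 ←essential
  m10: -1010,0101-
  m11: 0-011,0101-
  m13: 01101 ←essential
  m16: -0000,100-0,1000-
  m17: 1000- ←essential
  m18: 1--10,100-0
  m22: 1--10 ←essential
  m26: -1010,1--10
  m30: 1--10,1111-
  m31: 1111- ←essential
Essential: 00-00, 01101, 1--10, 1000-, 1111-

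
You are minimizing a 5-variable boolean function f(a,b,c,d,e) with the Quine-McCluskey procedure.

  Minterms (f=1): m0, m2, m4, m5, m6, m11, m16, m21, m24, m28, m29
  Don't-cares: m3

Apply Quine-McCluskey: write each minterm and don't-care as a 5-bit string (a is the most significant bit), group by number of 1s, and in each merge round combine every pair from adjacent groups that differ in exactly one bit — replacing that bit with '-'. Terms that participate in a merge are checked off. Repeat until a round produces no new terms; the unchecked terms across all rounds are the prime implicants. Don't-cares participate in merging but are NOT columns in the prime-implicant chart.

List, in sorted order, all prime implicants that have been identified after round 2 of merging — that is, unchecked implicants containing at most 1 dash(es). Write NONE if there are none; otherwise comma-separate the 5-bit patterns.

Round 0: 00000✓ 00010✓ 00011✓ 00100✓ 00101✓ 00110✓ 01011✓ 10000✓ 10101✓ 11000✓ 11100✓ 11101✓
Round 1: -0000 -0101 0-011 00-00✓ 00-10✓ 000-0✓ 0001- 001-0✓ 0010- 1-000 1-101 11-00 1110-
Round 2: 00--0
PIs = {-0000, -0101, 0-011, 00--0, 0001-, 0010-, 1-000, 1-101, 11-00, 1110-}

-0000, -0101, 0-011, 0001-, 0010-, 1-000, 1-101, 11-00, 1110-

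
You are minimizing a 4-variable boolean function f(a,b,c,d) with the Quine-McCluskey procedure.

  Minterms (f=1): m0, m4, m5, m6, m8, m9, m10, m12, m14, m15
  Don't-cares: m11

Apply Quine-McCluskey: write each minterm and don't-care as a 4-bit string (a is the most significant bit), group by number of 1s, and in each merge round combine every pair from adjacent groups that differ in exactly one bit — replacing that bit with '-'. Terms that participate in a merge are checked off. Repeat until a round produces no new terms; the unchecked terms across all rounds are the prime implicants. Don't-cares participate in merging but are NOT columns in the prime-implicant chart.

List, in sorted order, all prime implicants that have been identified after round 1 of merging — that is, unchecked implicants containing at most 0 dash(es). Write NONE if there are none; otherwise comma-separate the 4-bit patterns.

size-2^0 implicants → 0000(✓)  0100(✓)  0101(✓)  0110(✓)  1000(✓)  1001(✓)  1010(✓)  1011(✓)  1100(✓)  1110(✓)  1111(✓)
size-2^1 implicants → -000(✓)  -100(✓)  -110(✓)  0-00(✓)  01-0(✓)  010-  1-00(✓)  1-10(✓)  1-11(✓)  10-0(✓)  10-1(✓)  100-(✓)  101-(✓)  11-0(✓)  111-(✓)
size-2^2 implicants → --00  -1-0  1--0  1-1-  10--
Unchecked terms (primes): --00, -1-0, 010-, 1--0, 1-1-, 10--

NONE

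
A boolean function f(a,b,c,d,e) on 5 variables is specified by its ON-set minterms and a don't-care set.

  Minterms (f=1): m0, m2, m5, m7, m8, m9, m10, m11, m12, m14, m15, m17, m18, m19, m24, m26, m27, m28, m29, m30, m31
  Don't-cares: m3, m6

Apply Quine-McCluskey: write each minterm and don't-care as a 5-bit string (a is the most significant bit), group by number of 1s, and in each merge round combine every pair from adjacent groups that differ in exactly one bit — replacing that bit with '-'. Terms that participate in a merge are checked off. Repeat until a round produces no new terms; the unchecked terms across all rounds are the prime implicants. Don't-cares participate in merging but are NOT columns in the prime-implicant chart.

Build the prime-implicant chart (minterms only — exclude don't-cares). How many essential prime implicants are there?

7

[col 0] 00000*, 00010*, 00011*, 00101*, 00110*, 00111*, 01000*, 01001*, 01010*, 01011*, 01100*, 01110*, 01111*, 10001*, 10010*, 10011*, 11000*, 11010*, 11011*, 11100*, 11101*, 11110*, 11111*
[col 1] -0010*, -0011*, -1000*, -1010*, -1011*, -1100*, -1110*, -1111*, 0-000*, 0-010*, 0-011*, 0-110*, 0-111*, 00-10*, 00-11*, 000-0*, 0001-*, 001-1, 0011-*, 01-00*, 01-10*, 01-11*, 010-0*, 010-1*, 0100-*, 0101-*, 011-0*, 0111-*, 1-010*, 1-011*, 100-1, 1001-*, 11-00*, 11-10*, 11-11*, 110-0*, 1101-*, 111-0*, 111-1*, 1110-*, 1111-*
[col 2] --010*, --011*, -001-*, -1-00*, -1-10*, -1-11*, -10-0*, -101-*, -11-0*, -111-*, 0--10*, 0--11*, 0-0-0, 0-01-*, 0-11-*, 00-1-*, 01--0*, 01-1-*, 010--, 1-01-*, 11--0*, 11-1-*, 111--
[col 3] --01-, -1--0, -1-1-, 0--1-
Prime implicants: --01-, -1--0, -1-1-, 0--1-, 0-0-0, 001-1, 010--, 100-1, 111--
PI chart (minterm → PIs covering it):
  0 | 0-0-0  (sole → essential)
  2 | --01-,0--1-,0-0-0
  5 | 001-1  (sole → essential)
  7 | 0--1-,001-1
  8 | -1--0,0-0-0,010--
  9 | 010--  (sole → essential)
  10 | --01-,-1--0,-1-1-,0--1-,0-0-0,010--
  11 | --01-,-1-1-,0--1-,010--
  12 | -1--0  (sole → essential)
  14 | -1--0,-1-1-,0--1-
  15 | -1-1-,0--1-
  17 | 100-1  (sole → essential)
  18 | --01-  (sole → essential)
  19 | --01-,100-1
  24 | -1--0  (sole → essential)
  26 | --01-,-1--0,-1-1-
  27 | --01-,-1-1-
  28 | -1--0,111--
  29 | 111--  (sole → essential)
  30 | -1--0,-1-1-,111--
  31 | -1-1-,111--
Essential prime implicants: --01-, -1--0, 0-0-0, 001-1, 010--, 100-1, 111--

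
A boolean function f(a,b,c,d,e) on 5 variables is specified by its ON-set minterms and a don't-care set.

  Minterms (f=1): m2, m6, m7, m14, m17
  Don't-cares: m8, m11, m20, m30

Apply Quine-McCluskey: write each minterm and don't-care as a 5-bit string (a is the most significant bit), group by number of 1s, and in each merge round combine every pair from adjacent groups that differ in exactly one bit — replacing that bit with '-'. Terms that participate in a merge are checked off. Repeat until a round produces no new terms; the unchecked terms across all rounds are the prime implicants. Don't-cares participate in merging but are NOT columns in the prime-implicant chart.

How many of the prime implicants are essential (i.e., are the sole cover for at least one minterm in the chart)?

3

Round 0: 00010✓ 00110✓ 00111✓ 01000 01011 01110✓ 10001 10100 11110✓
Round 1: -1110 0-110 00-10 0011-
PIs = {-1110, 0-110, 00-10, 0011-, 01000, 01011, 10001, 10100}
Coverage chart:
  m2: 00-10 ←essential
  m6: 0-110,00-10,0011-
  m7: 0011- ←essential
  m14: -1110,0-110
  m17: 10001 ←essential
Essential: 00-10, 0011-, 10001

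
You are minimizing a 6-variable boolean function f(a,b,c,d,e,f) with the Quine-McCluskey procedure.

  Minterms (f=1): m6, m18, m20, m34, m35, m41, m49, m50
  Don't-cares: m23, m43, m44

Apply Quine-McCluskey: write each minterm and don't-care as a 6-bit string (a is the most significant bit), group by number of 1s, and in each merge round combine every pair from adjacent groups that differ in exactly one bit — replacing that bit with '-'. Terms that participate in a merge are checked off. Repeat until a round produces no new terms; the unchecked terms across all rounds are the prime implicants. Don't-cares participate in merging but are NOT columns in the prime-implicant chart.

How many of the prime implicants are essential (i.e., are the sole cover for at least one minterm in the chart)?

5

Round 0: 000110 010010✓ 010100 010111 100010✓ 100011✓ 101001✓ 101011✓ 101100 110001 110010✓
Round 1: -10010 1-0010 10-011 10001- 1010-1
PIs = {-10010, 000110, 010100, 010111, 1-0010, 10-011, 10001-, 1010-1, 101100, 110001}
Coverage chart:
  m6: 000110 ←essential
  m18: -10010 ←essential
  m20: 010100 ←essential
  m34: 1-0010,10001-
  m35: 10-011,10001-
  m41: 1010-1 ←essential
  m49: 110001 ←essential
  m50: -10010,1-0010
Essential: -10010, 000110, 010100, 1010-1, 110001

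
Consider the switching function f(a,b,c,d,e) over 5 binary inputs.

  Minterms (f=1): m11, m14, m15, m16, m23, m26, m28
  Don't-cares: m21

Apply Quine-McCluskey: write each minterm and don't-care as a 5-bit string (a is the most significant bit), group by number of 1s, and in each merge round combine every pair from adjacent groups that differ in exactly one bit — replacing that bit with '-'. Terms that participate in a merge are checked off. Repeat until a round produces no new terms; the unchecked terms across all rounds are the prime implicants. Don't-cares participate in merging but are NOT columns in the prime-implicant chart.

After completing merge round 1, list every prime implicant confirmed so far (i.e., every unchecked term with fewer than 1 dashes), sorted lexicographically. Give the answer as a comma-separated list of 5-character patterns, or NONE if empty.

10000, 11010, 11100

Round 0: 01011✓ 01110✓ 01111✓ 10000 10101✓ 10111✓ 11010 11100
Round 1: 01-11 0111- 101-1
PIs = {01-11, 0111-, 10000, 101-1, 11010, 11100}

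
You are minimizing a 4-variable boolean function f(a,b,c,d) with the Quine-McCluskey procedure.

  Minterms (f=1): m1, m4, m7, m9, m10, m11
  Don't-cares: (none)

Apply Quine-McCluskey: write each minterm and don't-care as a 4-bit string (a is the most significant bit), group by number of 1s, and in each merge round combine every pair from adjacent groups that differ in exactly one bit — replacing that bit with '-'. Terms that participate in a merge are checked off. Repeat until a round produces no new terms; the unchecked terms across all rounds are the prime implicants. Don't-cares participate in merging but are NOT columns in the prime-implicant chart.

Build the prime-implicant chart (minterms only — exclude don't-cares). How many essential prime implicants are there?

size-2^0 implicants → 0001(✓)  0100  0111  1001(✓)  1010(✓)  1011(✓)
size-2^1 implicants → -001  10-1  101-
Unchecked terms (primes): -001, 0100, 0111, 10-1, 101-
Minterm coverage:
  m1 ⊆ -001 [E]
  m4 ⊆ 0100 [E]
  m7 ⊆ 0111 [E]
  m9 ⊆ -001,10-1
  m10 ⊆ 101- [E]
  m11 ⊆ 10-1,101-
E = {-001, 0100, 0111, 101-}

4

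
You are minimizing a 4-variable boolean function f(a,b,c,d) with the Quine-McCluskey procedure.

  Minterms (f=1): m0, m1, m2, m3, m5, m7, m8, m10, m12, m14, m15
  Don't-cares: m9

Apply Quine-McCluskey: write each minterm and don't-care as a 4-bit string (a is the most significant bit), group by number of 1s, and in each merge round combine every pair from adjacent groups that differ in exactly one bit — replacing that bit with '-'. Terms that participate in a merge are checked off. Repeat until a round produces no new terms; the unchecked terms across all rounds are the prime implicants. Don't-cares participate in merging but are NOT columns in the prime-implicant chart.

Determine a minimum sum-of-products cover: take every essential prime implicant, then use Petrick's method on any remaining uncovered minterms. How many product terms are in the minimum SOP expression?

[col 0] 0000*, 0001*, 0010*, 0011*, 0101*, 0111*, 1000*, 1001*, 1010*, 1100*, 1110*, 1111*
[col 1] -000*, -001*, -010*, -111, 0-01*, 0-11*, 00-0*, 00-1*, 000-*, 001-*, 01-1*, 1-00*, 1-10*, 10-0*, 100-*, 11-0*, 111-
[col 2] -0-0, -00-, 0--1, 00--, 1--0
Prime implicants: -0-0, -00-, -111, 0--1, 00--, 1--0, 111-
PI chart (minterm → PIs covering it):
  0 | -0-0,-00-,00--
  1 | -00-,0--1,00--
  2 | -0-0,00--
  3 | 0--1,00--
  5 | 0--1  (sole → essential)
  7 | -111,0--1
  8 | -0-0,-00-,1--0
  10 | -0-0,1--0
  12 | 1--0  (sole → essential)
  14 | 1--0,111-
  15 | -111,111-
Essential prime implicants: 0--1, 1--0
Petrick residual → -0-0, -111
Minimum SOP uses 4 PIs: b'd' + bcd + a'd + ad'

4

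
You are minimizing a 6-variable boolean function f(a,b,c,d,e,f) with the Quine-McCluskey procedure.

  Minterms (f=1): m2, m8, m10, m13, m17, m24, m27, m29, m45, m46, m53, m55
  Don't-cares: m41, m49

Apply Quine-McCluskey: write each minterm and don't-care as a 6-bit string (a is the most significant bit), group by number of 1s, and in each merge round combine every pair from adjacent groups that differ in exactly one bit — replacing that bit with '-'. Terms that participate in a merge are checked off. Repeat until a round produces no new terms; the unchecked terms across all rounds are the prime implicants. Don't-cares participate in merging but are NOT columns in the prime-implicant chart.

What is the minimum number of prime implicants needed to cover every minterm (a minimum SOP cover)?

8

size-2^0 implicants → 000010(✓)  001000(✓)  001010(✓)  001101(✓)  010001(✓)  011000(✓)  011011  011101(✓)  101001(✓)  101101(✓)  101110  110001(✓)  110101(✓)  110111(✓)
size-2^1 implicants → -01101  -10001  0-1000  0-1101  00-010  0010-0  101-01  110-01  1101-1
Unchecked terms (primes): -01101, -10001, 0-1000, 0-1101, 00-010, 0010-0, 011011, 101-01, 101110, 110-01, 1101-1
Minterm coverage:
  m2 ⊆ 00-010 [E]
  m8 ⊆ 0-1000,0010-0
  m10 ⊆ 00-010,0010-0
  m13 ⊆ -01101,0-1101
  m17 ⊆ -10001 [E]
  m24 ⊆ 0-1000 [E]
  m27 ⊆ 011011 [E]
  m29 ⊆ 0-1101 [E]
  m45 ⊆ -01101,101-01
  m46 ⊆ 101110 [E]
  m53 ⊆ 110-01,1101-1
  m55 ⊆ 1101-1 [E]
E = {-10001, 0-1000, 0-1101, 00-010, 011011, 101110, 1101-1}
Petrick residual → -01101
Cover = b'cde'f + bc'd'e'f + a'cd'e'f' + a'cde'f + a'b'd'ef' + a'bcd'ef + ab'cdef' + abc'df  |cover|=8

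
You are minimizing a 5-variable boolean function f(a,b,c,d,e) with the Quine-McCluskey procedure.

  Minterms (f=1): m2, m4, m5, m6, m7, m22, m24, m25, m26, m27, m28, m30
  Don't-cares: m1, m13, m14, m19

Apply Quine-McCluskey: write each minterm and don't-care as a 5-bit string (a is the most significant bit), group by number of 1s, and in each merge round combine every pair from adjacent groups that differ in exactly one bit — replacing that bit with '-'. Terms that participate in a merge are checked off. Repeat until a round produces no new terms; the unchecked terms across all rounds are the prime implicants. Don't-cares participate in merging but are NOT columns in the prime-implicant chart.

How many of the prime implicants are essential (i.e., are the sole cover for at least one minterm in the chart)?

5

size-2^0 implicants → 00001(✓)  00010(✓)  00100(✓)  00101(✓)  00110(✓)  00111(✓)  01101(✓)  01110(✓)  10011(✓)  10110(✓)  11000(✓)  11001(✓)  11010(✓)  11011(✓)  11100(✓)  11110(✓)
size-2^1 implicants → -0110(✓)  -1110(✓)  0-101  0-110(✓)  00-01  00-10  001-0(✓)  001-1(✓)  0010-(✓)  0011-(✓)  1-011  1-110(✓)  11-00(✓)  11-10(✓)  110-0(✓)  110-1(✓)  1100-(✓)  1101-(✓)  111-0(✓)
size-2^2 implicants → --110  001--  11--0  110--
Unchecked terms (primes): --110, 0-101, 00-01, 00-10, 001--, 1-011, 11--0, 110--
Minterm coverage:
  m2 ⊆ 00-10 [E]
  m4 ⊆ 001-- [E]
  m5 ⊆ 0-101,00-01,001--
  m6 ⊆ --110,00-10,001--
  m7 ⊆ 001-- [E]
  m22 ⊆ --110 [E]
  m24 ⊆ 11--0,110--
  m25 ⊆ 110-- [E]
  m26 ⊆ 11--0,110--
  m27 ⊆ 1-011,110--
  m28 ⊆ 11--0 [E]
  m30 ⊆ --110,11--0
E = {--110, 00-10, 001--, 11--0, 110--}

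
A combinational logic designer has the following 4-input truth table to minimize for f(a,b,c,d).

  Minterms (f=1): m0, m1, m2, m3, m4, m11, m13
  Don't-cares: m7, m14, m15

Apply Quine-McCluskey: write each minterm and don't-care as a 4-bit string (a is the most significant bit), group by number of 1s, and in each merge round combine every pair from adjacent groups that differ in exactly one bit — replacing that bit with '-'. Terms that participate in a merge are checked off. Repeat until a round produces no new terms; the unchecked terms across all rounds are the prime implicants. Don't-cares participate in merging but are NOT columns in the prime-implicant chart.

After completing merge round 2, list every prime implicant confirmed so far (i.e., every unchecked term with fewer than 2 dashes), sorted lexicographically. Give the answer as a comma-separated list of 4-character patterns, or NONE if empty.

0-00, 11-1, 111-

size-2^0 implicants → 0000(✓)  0001(✓)  0010(✓)  0011(✓)  0100(✓)  0111(✓)  1011(✓)  1101(✓)  1110(✓)  1111(✓)
size-2^1 implicants → -011(✓)  -111(✓)  0-00  0-11(✓)  00-0(✓)  00-1(✓)  000-(✓)  001-(✓)  1-11(✓)  11-1  111-
size-2^2 implicants → --11  00--
Unchecked terms (primes): --11, 0-00, 00--, 11-1, 111-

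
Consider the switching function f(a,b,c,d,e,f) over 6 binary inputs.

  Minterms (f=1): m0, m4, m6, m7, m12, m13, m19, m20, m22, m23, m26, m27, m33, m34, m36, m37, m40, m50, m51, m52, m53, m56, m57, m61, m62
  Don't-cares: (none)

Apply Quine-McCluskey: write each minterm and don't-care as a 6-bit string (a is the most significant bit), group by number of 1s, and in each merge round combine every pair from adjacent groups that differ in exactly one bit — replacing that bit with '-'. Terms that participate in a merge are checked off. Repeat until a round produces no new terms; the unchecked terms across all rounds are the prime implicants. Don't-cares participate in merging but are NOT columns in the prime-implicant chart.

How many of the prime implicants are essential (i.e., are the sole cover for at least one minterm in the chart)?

8

Round 0: 000000✓ 000100✓ 000110✓ 000111✓ 001100✓ 001101✓ 010011✓ 010100✓ 010110✓ 010111✓ 011010✓ 011011✓ 100001✓ 100010✓ 100100✓ 100101✓ 101000✓ 110010✓ 110011✓ 110100✓ 110101✓ 111000✓ 111001✓ 111101✓ 111110
Round 1: -00100✓ -10011 -10100✓ 0-0100✓ 0-0110✓ 0-0111✓ 00-100 000-00 0001-0✓ 00011-✓ 00110- 01-011 010-11 0101-0✓ 01011-✓ 01101- 1-0010 1-0100✓ 1-0101✓ 1-1000 100-01 10010-✓ 11-101 11001- 11010-✓ 111-01 11100-
Round 2: --0100 0-01-0 0-011- 1-010-
PIs = {--0100, -10011, 0-01-0, 0-011-, 00-100, 000-00, 00110-, 01-011, 010-11, 01101-, 1-0010, 1-010-, 1-1000, 100-01, 11-101, 11001-, 111-01, 11100-, 111110}
Coverage chart:
  m0: 000-00 ←essential
  m4: --0100,0-01-0,00-100,000-00
  m6: 0-01-0,0-011-
  m7: 0-011- ←essential
  m12: 00-100,00110-
  m13: 00110- ←essential
  m19: -10011,01-011,010-11
  m20: --0100,0-01-0
  m22: 0-01-0,0-011-
  m23: 0-011-,010-11
  m26: 01101- ←essential
  m27: 01-011,01101-
  m33: 100-01 ←essential
  m34: 1-0010 ←essential
  m36: --0100,1-010-
  m37: 1-010-,100-01
  m40: 1-1000 ←essential
  m50: 1-0010,11001-
  m51: -10011,11001-
  m52: --0100,1-010-
  m53: 1-010-,11-101
  m56: 1-1000,11100-
  m57: 111-01,11100-
  m61: 11-101,111-01
  m62: 111110 ←essential
Essential: 0-011-, 000-00, 00110-, 01101-, 1-0010, 1-1000, 100-01, 111110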